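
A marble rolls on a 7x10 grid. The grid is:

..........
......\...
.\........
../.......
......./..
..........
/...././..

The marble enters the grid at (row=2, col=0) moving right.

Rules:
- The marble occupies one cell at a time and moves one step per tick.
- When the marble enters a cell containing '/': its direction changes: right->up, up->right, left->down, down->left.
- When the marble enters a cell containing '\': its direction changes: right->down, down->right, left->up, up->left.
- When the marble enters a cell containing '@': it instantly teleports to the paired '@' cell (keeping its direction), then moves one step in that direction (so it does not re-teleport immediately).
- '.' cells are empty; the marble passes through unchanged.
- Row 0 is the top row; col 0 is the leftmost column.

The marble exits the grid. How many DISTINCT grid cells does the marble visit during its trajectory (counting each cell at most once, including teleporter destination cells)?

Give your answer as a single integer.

Step 1: enter (2,0), '.' pass, move right to (2,1)
Step 2: enter (2,1), '\' deflects right->down, move down to (3,1)
Step 3: enter (3,1), '.' pass, move down to (4,1)
Step 4: enter (4,1), '.' pass, move down to (5,1)
Step 5: enter (5,1), '.' pass, move down to (6,1)
Step 6: enter (6,1), '.' pass, move down to (7,1)
Step 7: at (7,1) — EXIT via bottom edge, pos 1
Distinct cells visited: 6 (path length 6)

Answer: 6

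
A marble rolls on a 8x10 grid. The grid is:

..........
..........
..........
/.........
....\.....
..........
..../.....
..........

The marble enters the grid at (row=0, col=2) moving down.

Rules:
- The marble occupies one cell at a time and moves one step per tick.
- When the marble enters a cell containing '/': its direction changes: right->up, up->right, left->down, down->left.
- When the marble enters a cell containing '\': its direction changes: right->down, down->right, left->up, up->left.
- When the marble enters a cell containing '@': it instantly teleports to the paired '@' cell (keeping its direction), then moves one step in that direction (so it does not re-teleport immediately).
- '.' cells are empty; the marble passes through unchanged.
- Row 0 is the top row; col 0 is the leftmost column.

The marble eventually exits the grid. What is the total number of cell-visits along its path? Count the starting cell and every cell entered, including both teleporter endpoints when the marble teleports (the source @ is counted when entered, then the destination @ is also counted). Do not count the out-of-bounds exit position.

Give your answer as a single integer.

Answer: 8

Derivation:
Step 1: enter (0,2), '.' pass, move down to (1,2)
Step 2: enter (1,2), '.' pass, move down to (2,2)
Step 3: enter (2,2), '.' pass, move down to (3,2)
Step 4: enter (3,2), '.' pass, move down to (4,2)
Step 5: enter (4,2), '.' pass, move down to (5,2)
Step 6: enter (5,2), '.' pass, move down to (6,2)
Step 7: enter (6,2), '.' pass, move down to (7,2)
Step 8: enter (7,2), '.' pass, move down to (8,2)
Step 9: at (8,2) — EXIT via bottom edge, pos 2
Path length (cell visits): 8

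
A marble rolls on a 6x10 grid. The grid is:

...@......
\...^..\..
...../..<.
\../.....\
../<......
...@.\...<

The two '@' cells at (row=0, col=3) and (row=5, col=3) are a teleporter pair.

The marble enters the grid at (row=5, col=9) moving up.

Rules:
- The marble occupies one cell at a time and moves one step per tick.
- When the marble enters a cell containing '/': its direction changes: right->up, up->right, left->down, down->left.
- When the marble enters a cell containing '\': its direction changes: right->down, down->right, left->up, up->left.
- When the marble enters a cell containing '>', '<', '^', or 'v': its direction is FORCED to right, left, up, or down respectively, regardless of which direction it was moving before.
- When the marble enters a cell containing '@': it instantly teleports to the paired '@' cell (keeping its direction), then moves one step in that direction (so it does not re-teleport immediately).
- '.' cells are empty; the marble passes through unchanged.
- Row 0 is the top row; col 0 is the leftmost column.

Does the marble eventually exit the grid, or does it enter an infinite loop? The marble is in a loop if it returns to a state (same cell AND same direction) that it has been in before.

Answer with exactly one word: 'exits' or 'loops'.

Step 1: enter (5,9), '<' forces up->left, move left to (5,8)
Step 2: enter (5,8), '.' pass, move left to (5,7)
Step 3: enter (5,7), '.' pass, move left to (5,6)
Step 4: enter (5,6), '.' pass, move left to (5,5)
Step 5: enter (5,5), '\' deflects left->up, move up to (4,5)
Step 6: enter (4,5), '.' pass, move up to (3,5)
Step 7: enter (3,5), '.' pass, move up to (2,5)
Step 8: enter (2,5), '/' deflects up->right, move right to (2,6)
Step 9: enter (2,6), '.' pass, move right to (2,7)
Step 10: enter (2,7), '.' pass, move right to (2,8)
Step 11: enter (2,8), '<' forces right->left, move left to (2,7)
Step 12: enter (2,7), '.' pass, move left to (2,6)
Step 13: enter (2,6), '.' pass, move left to (2,5)
Step 14: enter (2,5), '/' deflects left->down, move down to (3,5)
Step 15: enter (3,5), '.' pass, move down to (4,5)
Step 16: enter (4,5), '.' pass, move down to (5,5)
Step 17: enter (5,5), '\' deflects down->right, move right to (5,6)
Step 18: enter (5,6), '.' pass, move right to (5,7)
Step 19: enter (5,7), '.' pass, move right to (5,8)
Step 20: enter (5,8), '.' pass, move right to (5,9)
Step 21: enter (5,9), '<' forces right->left, move left to (5,8)
Step 22: at (5,8) dir=left — LOOP DETECTED (seen before)

Answer: loops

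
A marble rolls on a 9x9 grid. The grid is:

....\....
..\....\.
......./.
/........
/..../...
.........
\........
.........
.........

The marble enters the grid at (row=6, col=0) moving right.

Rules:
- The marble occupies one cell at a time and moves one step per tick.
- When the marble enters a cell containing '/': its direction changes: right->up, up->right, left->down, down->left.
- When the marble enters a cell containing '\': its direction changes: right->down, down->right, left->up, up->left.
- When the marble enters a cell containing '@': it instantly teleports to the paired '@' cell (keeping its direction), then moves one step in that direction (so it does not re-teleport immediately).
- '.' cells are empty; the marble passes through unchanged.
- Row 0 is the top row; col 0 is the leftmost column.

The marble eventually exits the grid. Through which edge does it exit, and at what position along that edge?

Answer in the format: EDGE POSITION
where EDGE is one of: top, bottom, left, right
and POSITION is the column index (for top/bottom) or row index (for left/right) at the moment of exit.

Step 1: enter (6,0), '\' deflects right->down, move down to (7,0)
Step 2: enter (7,0), '.' pass, move down to (8,0)
Step 3: enter (8,0), '.' pass, move down to (9,0)
Step 4: at (9,0) — EXIT via bottom edge, pos 0

Answer: bottom 0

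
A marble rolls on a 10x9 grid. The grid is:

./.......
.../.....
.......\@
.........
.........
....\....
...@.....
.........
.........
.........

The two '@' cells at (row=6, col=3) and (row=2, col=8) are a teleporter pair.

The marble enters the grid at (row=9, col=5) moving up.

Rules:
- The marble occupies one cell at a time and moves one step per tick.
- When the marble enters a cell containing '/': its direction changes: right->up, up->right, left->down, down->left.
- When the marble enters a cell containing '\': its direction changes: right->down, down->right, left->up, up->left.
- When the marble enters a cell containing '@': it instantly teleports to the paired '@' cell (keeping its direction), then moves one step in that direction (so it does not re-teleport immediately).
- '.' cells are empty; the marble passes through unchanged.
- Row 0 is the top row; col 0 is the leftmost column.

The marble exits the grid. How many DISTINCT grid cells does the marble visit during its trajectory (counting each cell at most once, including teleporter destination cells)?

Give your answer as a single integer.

Answer: 10

Derivation:
Step 1: enter (9,5), '.' pass, move up to (8,5)
Step 2: enter (8,5), '.' pass, move up to (7,5)
Step 3: enter (7,5), '.' pass, move up to (6,5)
Step 4: enter (6,5), '.' pass, move up to (5,5)
Step 5: enter (5,5), '.' pass, move up to (4,5)
Step 6: enter (4,5), '.' pass, move up to (3,5)
Step 7: enter (3,5), '.' pass, move up to (2,5)
Step 8: enter (2,5), '.' pass, move up to (1,5)
Step 9: enter (1,5), '.' pass, move up to (0,5)
Step 10: enter (0,5), '.' pass, move up to (-1,5)
Step 11: at (-1,5) — EXIT via top edge, pos 5
Distinct cells visited: 10 (path length 10)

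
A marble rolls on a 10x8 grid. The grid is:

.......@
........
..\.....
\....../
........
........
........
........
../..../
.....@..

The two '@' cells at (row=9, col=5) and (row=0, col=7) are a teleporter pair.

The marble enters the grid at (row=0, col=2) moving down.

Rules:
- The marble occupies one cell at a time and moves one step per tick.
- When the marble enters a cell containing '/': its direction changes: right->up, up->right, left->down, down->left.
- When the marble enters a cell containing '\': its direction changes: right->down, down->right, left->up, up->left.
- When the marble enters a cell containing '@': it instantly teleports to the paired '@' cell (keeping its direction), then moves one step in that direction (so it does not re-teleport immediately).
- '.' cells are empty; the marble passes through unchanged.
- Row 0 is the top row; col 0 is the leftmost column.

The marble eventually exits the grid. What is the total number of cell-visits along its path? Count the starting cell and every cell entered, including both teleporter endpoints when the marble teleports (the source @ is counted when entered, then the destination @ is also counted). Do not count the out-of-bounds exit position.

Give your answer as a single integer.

Answer: 8

Derivation:
Step 1: enter (0,2), '.' pass, move down to (1,2)
Step 2: enter (1,2), '.' pass, move down to (2,2)
Step 3: enter (2,2), '\' deflects down->right, move right to (2,3)
Step 4: enter (2,3), '.' pass, move right to (2,4)
Step 5: enter (2,4), '.' pass, move right to (2,5)
Step 6: enter (2,5), '.' pass, move right to (2,6)
Step 7: enter (2,6), '.' pass, move right to (2,7)
Step 8: enter (2,7), '.' pass, move right to (2,8)
Step 9: at (2,8) — EXIT via right edge, pos 2
Path length (cell visits): 8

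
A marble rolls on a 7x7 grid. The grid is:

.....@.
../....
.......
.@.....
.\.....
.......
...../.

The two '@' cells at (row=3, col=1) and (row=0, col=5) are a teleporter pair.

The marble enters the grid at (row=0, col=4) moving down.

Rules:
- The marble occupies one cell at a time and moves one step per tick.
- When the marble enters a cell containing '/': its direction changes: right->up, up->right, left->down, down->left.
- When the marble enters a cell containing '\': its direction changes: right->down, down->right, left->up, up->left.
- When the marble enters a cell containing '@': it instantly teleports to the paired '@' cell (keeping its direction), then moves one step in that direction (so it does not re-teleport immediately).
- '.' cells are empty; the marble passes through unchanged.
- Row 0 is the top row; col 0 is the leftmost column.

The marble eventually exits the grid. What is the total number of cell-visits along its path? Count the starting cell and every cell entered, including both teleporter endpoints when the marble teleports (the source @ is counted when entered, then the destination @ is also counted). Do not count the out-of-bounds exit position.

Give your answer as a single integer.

Step 1: enter (0,4), '.' pass, move down to (1,4)
Step 2: enter (1,4), '.' pass, move down to (2,4)
Step 3: enter (2,4), '.' pass, move down to (3,4)
Step 4: enter (3,4), '.' pass, move down to (4,4)
Step 5: enter (4,4), '.' pass, move down to (5,4)
Step 6: enter (5,4), '.' pass, move down to (6,4)
Step 7: enter (6,4), '.' pass, move down to (7,4)
Step 8: at (7,4) — EXIT via bottom edge, pos 4
Path length (cell visits): 7

Answer: 7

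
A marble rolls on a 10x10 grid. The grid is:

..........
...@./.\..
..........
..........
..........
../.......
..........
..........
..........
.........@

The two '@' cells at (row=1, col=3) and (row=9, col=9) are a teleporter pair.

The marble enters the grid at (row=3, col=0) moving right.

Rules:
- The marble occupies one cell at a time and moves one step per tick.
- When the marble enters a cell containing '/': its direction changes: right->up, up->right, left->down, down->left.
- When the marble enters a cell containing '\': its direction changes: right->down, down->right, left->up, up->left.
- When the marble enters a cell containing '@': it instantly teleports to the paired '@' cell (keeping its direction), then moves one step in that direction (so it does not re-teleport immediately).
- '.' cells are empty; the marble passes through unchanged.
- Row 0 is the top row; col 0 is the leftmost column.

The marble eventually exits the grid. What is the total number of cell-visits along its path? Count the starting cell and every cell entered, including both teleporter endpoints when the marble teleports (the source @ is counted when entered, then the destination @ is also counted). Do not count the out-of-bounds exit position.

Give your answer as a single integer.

Answer: 10

Derivation:
Step 1: enter (3,0), '.' pass, move right to (3,1)
Step 2: enter (3,1), '.' pass, move right to (3,2)
Step 3: enter (3,2), '.' pass, move right to (3,3)
Step 4: enter (3,3), '.' pass, move right to (3,4)
Step 5: enter (3,4), '.' pass, move right to (3,5)
Step 6: enter (3,5), '.' pass, move right to (3,6)
Step 7: enter (3,6), '.' pass, move right to (3,7)
Step 8: enter (3,7), '.' pass, move right to (3,8)
Step 9: enter (3,8), '.' pass, move right to (3,9)
Step 10: enter (3,9), '.' pass, move right to (3,10)
Step 11: at (3,10) — EXIT via right edge, pos 3
Path length (cell visits): 10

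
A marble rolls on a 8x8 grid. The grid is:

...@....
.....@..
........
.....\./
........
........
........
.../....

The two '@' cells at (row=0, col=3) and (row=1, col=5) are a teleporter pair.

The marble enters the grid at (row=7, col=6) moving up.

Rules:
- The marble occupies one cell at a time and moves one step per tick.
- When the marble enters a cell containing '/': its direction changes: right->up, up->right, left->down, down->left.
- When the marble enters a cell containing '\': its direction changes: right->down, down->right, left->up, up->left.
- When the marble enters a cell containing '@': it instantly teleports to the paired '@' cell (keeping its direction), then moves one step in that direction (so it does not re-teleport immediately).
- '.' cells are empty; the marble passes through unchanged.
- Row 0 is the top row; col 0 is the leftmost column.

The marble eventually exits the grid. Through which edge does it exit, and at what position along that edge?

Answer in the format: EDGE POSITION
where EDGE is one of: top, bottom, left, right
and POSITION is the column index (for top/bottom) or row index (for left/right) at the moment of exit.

Answer: top 6

Derivation:
Step 1: enter (7,6), '.' pass, move up to (6,6)
Step 2: enter (6,6), '.' pass, move up to (5,6)
Step 3: enter (5,6), '.' pass, move up to (4,6)
Step 4: enter (4,6), '.' pass, move up to (3,6)
Step 5: enter (3,6), '.' pass, move up to (2,6)
Step 6: enter (2,6), '.' pass, move up to (1,6)
Step 7: enter (1,6), '.' pass, move up to (0,6)
Step 8: enter (0,6), '.' pass, move up to (-1,6)
Step 9: at (-1,6) — EXIT via top edge, pos 6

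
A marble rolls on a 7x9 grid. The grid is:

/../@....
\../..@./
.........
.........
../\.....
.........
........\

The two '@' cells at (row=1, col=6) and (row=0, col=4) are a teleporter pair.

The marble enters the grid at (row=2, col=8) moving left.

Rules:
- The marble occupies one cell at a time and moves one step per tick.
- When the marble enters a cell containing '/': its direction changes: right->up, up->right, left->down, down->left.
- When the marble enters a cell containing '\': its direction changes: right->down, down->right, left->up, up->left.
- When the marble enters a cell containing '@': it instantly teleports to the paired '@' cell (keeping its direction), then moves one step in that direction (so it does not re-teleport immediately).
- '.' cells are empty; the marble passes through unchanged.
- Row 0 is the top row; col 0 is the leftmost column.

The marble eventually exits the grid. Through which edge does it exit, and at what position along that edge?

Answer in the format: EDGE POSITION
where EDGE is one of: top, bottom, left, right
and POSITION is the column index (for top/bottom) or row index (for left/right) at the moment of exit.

Answer: left 2

Derivation:
Step 1: enter (2,8), '.' pass, move left to (2,7)
Step 2: enter (2,7), '.' pass, move left to (2,6)
Step 3: enter (2,6), '.' pass, move left to (2,5)
Step 4: enter (2,5), '.' pass, move left to (2,4)
Step 5: enter (2,4), '.' pass, move left to (2,3)
Step 6: enter (2,3), '.' pass, move left to (2,2)
Step 7: enter (2,2), '.' pass, move left to (2,1)
Step 8: enter (2,1), '.' pass, move left to (2,0)
Step 9: enter (2,0), '.' pass, move left to (2,-1)
Step 10: at (2,-1) — EXIT via left edge, pos 2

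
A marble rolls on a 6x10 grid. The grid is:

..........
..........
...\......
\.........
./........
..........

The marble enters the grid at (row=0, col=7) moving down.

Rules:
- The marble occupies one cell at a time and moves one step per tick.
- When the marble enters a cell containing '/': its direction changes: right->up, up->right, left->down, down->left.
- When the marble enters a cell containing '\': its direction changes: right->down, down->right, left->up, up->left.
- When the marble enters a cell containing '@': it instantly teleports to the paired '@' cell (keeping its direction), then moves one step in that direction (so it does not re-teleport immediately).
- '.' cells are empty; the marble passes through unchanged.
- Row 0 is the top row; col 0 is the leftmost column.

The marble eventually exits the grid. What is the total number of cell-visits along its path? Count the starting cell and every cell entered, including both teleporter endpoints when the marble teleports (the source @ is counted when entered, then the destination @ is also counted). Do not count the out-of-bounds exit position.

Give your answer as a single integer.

Answer: 6

Derivation:
Step 1: enter (0,7), '.' pass, move down to (1,7)
Step 2: enter (1,7), '.' pass, move down to (2,7)
Step 3: enter (2,7), '.' pass, move down to (3,7)
Step 4: enter (3,7), '.' pass, move down to (4,7)
Step 5: enter (4,7), '.' pass, move down to (5,7)
Step 6: enter (5,7), '.' pass, move down to (6,7)
Step 7: at (6,7) — EXIT via bottom edge, pos 7
Path length (cell visits): 6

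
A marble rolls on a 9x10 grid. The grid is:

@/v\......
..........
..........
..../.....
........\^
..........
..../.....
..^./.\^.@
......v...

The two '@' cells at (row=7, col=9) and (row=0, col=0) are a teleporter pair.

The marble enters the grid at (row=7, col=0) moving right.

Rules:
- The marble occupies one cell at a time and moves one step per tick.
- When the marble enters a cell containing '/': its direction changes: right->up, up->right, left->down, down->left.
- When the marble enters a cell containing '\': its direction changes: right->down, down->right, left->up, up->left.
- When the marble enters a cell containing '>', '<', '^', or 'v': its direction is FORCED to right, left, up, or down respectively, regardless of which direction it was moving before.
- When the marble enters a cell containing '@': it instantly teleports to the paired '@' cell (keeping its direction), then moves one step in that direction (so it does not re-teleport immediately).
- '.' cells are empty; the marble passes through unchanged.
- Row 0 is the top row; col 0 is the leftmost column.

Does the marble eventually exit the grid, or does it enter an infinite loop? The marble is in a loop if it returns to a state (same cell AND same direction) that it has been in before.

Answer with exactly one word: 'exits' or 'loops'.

Answer: loops

Derivation:
Step 1: enter (7,0), '.' pass, move right to (7,1)
Step 2: enter (7,1), '.' pass, move right to (7,2)
Step 3: enter (7,2), '^' forces right->up, move up to (6,2)
Step 4: enter (6,2), '.' pass, move up to (5,2)
Step 5: enter (5,2), '.' pass, move up to (4,2)
Step 6: enter (4,2), '.' pass, move up to (3,2)
Step 7: enter (3,2), '.' pass, move up to (2,2)
Step 8: enter (2,2), '.' pass, move up to (1,2)
Step 9: enter (1,2), '.' pass, move up to (0,2)
Step 10: enter (0,2), 'v' forces up->down, move down to (1,2)
Step 11: enter (1,2), '.' pass, move down to (2,2)
Step 12: enter (2,2), '.' pass, move down to (3,2)
Step 13: enter (3,2), '.' pass, move down to (4,2)
Step 14: enter (4,2), '.' pass, move down to (5,2)
Step 15: enter (5,2), '.' pass, move down to (6,2)
Step 16: enter (6,2), '.' pass, move down to (7,2)
Step 17: enter (7,2), '^' forces down->up, move up to (6,2)
Step 18: at (6,2) dir=up — LOOP DETECTED (seen before)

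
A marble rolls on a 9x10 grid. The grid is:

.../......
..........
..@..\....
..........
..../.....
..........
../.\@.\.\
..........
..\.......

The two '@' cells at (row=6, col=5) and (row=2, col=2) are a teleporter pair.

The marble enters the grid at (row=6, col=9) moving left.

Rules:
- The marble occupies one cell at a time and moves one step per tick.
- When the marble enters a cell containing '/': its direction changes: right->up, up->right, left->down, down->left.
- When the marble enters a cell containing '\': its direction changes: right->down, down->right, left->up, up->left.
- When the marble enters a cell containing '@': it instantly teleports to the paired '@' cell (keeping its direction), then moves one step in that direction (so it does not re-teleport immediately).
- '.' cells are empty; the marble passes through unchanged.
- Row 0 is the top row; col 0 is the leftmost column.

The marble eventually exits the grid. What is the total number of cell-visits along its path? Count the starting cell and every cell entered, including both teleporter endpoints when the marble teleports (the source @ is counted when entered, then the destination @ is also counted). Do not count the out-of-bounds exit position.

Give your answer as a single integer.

Step 1: enter (6,9), '\' deflects left->up, move up to (5,9)
Step 2: enter (5,9), '.' pass, move up to (4,9)
Step 3: enter (4,9), '.' pass, move up to (3,9)
Step 4: enter (3,9), '.' pass, move up to (2,9)
Step 5: enter (2,9), '.' pass, move up to (1,9)
Step 6: enter (1,9), '.' pass, move up to (0,9)
Step 7: enter (0,9), '.' pass, move up to (-1,9)
Step 8: at (-1,9) — EXIT via top edge, pos 9
Path length (cell visits): 7

Answer: 7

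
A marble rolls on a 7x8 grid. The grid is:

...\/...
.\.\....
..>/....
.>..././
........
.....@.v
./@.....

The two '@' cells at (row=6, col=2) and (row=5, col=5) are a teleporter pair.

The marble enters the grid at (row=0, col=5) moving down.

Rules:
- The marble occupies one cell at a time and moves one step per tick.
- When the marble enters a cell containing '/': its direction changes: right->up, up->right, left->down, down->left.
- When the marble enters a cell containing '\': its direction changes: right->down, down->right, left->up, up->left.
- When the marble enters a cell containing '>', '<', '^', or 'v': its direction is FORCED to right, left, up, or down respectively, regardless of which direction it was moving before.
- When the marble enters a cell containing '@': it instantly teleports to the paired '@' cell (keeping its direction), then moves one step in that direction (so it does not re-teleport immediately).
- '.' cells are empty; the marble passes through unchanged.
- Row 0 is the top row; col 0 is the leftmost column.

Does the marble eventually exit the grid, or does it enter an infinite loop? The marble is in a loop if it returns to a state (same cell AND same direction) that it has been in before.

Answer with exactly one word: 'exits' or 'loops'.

Answer: exits

Derivation:
Step 1: enter (0,5), '.' pass, move down to (1,5)
Step 2: enter (1,5), '.' pass, move down to (2,5)
Step 3: enter (2,5), '.' pass, move down to (3,5)
Step 4: enter (3,5), '/' deflects down->left, move left to (3,4)
Step 5: enter (3,4), '.' pass, move left to (3,3)
Step 6: enter (3,3), '.' pass, move left to (3,2)
Step 7: enter (3,2), '.' pass, move left to (3,1)
Step 8: enter (3,1), '>' forces left->right, move right to (3,2)
Step 9: enter (3,2), '.' pass, move right to (3,3)
Step 10: enter (3,3), '.' pass, move right to (3,4)
Step 11: enter (3,4), '.' pass, move right to (3,5)
Step 12: enter (3,5), '/' deflects right->up, move up to (2,5)
Step 13: enter (2,5), '.' pass, move up to (1,5)
Step 14: enter (1,5), '.' pass, move up to (0,5)
Step 15: enter (0,5), '.' pass, move up to (-1,5)
Step 16: at (-1,5) — EXIT via top edge, pos 5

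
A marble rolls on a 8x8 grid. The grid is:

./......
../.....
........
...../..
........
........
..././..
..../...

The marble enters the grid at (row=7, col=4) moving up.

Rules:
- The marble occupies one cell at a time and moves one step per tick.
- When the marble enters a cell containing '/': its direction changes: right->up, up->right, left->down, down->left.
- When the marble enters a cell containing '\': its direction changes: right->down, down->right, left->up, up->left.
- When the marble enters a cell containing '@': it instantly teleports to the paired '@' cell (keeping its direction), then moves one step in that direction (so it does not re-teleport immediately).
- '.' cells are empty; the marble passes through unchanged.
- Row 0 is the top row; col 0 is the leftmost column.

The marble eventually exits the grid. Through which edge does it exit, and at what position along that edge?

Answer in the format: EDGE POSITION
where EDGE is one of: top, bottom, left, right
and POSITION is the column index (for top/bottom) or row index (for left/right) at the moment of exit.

Step 1: enter (7,4), '/' deflects up->right, move right to (7,5)
Step 2: enter (7,5), '.' pass, move right to (7,6)
Step 3: enter (7,6), '.' pass, move right to (7,7)
Step 4: enter (7,7), '.' pass, move right to (7,8)
Step 5: at (7,8) — EXIT via right edge, pos 7

Answer: right 7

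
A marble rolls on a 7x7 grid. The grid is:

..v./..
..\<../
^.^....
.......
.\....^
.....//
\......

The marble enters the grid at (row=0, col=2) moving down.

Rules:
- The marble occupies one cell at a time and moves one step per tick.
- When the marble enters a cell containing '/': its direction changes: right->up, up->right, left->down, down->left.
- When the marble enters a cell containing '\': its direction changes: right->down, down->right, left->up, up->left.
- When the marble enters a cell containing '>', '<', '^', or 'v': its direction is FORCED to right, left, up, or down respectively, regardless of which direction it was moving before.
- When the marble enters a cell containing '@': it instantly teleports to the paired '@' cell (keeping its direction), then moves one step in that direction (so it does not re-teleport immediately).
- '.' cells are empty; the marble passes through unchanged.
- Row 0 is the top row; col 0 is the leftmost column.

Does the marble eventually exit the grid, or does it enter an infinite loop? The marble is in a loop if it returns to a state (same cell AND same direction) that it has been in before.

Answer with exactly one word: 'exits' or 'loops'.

Step 1: enter (0,2), 'v' forces down->down, move down to (1,2)
Step 2: enter (1,2), '\' deflects down->right, move right to (1,3)
Step 3: enter (1,3), '<' forces right->left, move left to (1,2)
Step 4: enter (1,2), '\' deflects left->up, move up to (0,2)
Step 5: enter (0,2), 'v' forces up->down, move down to (1,2)
Step 6: at (1,2) dir=down — LOOP DETECTED (seen before)

Answer: loops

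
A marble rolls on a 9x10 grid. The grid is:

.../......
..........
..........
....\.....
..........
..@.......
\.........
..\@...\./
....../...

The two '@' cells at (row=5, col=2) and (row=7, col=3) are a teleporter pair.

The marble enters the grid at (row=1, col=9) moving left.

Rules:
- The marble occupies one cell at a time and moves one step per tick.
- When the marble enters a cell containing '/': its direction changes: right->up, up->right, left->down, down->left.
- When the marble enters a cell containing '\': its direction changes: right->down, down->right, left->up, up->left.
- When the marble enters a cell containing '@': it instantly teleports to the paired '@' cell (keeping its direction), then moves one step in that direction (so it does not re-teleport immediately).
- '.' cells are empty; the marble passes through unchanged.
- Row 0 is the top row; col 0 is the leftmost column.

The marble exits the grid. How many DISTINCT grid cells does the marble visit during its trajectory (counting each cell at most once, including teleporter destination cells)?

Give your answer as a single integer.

Step 1: enter (1,9), '.' pass, move left to (1,8)
Step 2: enter (1,8), '.' pass, move left to (1,7)
Step 3: enter (1,7), '.' pass, move left to (1,6)
Step 4: enter (1,6), '.' pass, move left to (1,5)
Step 5: enter (1,5), '.' pass, move left to (1,4)
Step 6: enter (1,4), '.' pass, move left to (1,3)
Step 7: enter (1,3), '.' pass, move left to (1,2)
Step 8: enter (1,2), '.' pass, move left to (1,1)
Step 9: enter (1,1), '.' pass, move left to (1,0)
Step 10: enter (1,0), '.' pass, move left to (1,-1)
Step 11: at (1,-1) — EXIT via left edge, pos 1
Distinct cells visited: 10 (path length 10)

Answer: 10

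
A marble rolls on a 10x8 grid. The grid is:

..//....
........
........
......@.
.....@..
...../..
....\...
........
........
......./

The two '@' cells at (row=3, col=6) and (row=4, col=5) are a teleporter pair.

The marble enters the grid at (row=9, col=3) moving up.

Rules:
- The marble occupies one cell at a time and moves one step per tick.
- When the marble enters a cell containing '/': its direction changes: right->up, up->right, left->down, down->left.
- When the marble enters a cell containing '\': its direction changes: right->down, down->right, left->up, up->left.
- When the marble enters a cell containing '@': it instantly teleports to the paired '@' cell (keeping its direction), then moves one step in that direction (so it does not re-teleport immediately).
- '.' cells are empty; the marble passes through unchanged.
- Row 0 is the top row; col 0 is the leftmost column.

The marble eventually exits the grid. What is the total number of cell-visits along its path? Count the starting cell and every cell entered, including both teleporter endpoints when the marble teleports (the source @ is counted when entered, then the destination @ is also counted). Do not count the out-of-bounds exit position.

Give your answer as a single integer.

Answer: 14

Derivation:
Step 1: enter (9,3), '.' pass, move up to (8,3)
Step 2: enter (8,3), '.' pass, move up to (7,3)
Step 3: enter (7,3), '.' pass, move up to (6,3)
Step 4: enter (6,3), '.' pass, move up to (5,3)
Step 5: enter (5,3), '.' pass, move up to (4,3)
Step 6: enter (4,3), '.' pass, move up to (3,3)
Step 7: enter (3,3), '.' pass, move up to (2,3)
Step 8: enter (2,3), '.' pass, move up to (1,3)
Step 9: enter (1,3), '.' pass, move up to (0,3)
Step 10: enter (0,3), '/' deflects up->right, move right to (0,4)
Step 11: enter (0,4), '.' pass, move right to (0,5)
Step 12: enter (0,5), '.' pass, move right to (0,6)
Step 13: enter (0,6), '.' pass, move right to (0,7)
Step 14: enter (0,7), '.' pass, move right to (0,8)
Step 15: at (0,8) — EXIT via right edge, pos 0
Path length (cell visits): 14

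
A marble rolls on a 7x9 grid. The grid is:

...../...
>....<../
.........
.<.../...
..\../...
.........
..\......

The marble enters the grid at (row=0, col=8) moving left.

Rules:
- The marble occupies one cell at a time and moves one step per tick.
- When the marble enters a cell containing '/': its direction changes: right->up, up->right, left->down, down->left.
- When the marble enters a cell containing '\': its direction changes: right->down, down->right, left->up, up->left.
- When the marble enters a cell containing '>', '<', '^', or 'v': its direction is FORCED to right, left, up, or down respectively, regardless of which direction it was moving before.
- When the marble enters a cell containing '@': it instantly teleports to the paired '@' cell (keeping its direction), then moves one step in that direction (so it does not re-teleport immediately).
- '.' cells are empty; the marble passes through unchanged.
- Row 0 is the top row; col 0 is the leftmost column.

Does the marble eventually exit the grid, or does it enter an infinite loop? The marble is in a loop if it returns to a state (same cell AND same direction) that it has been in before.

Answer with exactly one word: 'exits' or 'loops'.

Answer: loops

Derivation:
Step 1: enter (0,8), '.' pass, move left to (0,7)
Step 2: enter (0,7), '.' pass, move left to (0,6)
Step 3: enter (0,6), '.' pass, move left to (0,5)
Step 4: enter (0,5), '/' deflects left->down, move down to (1,5)
Step 5: enter (1,5), '<' forces down->left, move left to (1,4)
Step 6: enter (1,4), '.' pass, move left to (1,3)
Step 7: enter (1,3), '.' pass, move left to (1,2)
Step 8: enter (1,2), '.' pass, move left to (1,1)
Step 9: enter (1,1), '.' pass, move left to (1,0)
Step 10: enter (1,0), '>' forces left->right, move right to (1,1)
Step 11: enter (1,1), '.' pass, move right to (1,2)
Step 12: enter (1,2), '.' pass, move right to (1,3)
Step 13: enter (1,3), '.' pass, move right to (1,4)
Step 14: enter (1,4), '.' pass, move right to (1,5)
Step 15: enter (1,5), '<' forces right->left, move left to (1,4)
Step 16: at (1,4) dir=left — LOOP DETECTED (seen before)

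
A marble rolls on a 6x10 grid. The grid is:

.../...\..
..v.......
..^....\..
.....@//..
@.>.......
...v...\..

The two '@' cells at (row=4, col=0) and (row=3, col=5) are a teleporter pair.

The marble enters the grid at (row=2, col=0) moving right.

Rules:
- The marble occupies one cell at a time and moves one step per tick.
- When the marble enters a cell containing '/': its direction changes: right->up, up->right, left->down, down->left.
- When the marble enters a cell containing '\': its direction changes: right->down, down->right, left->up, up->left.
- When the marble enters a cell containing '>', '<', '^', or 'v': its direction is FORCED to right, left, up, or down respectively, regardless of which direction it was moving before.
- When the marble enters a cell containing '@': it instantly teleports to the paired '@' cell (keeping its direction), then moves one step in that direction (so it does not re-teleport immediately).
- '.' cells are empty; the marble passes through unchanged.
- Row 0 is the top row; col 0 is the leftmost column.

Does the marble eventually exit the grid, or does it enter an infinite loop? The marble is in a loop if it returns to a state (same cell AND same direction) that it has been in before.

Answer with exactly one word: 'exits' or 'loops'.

Answer: loops

Derivation:
Step 1: enter (2,0), '.' pass, move right to (2,1)
Step 2: enter (2,1), '.' pass, move right to (2,2)
Step 3: enter (2,2), '^' forces right->up, move up to (1,2)
Step 4: enter (1,2), 'v' forces up->down, move down to (2,2)
Step 5: enter (2,2), '^' forces down->up, move up to (1,2)
Step 6: at (1,2) dir=up — LOOP DETECTED (seen before)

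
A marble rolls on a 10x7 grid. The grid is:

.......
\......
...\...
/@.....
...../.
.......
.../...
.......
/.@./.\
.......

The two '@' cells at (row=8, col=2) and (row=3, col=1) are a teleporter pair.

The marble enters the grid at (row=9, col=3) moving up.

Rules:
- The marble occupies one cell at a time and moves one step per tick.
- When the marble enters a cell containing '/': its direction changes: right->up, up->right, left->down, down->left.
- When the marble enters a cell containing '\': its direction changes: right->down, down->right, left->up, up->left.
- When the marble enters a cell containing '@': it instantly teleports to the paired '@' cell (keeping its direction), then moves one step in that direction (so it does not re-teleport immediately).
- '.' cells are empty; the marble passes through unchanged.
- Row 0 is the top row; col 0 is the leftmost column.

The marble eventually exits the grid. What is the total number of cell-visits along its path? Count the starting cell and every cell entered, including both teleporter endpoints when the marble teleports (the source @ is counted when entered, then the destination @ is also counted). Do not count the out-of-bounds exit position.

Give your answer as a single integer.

Answer: 7

Derivation:
Step 1: enter (9,3), '.' pass, move up to (8,3)
Step 2: enter (8,3), '.' pass, move up to (7,3)
Step 3: enter (7,3), '.' pass, move up to (6,3)
Step 4: enter (6,3), '/' deflects up->right, move right to (6,4)
Step 5: enter (6,4), '.' pass, move right to (6,5)
Step 6: enter (6,5), '.' pass, move right to (6,6)
Step 7: enter (6,6), '.' pass, move right to (6,7)
Step 8: at (6,7) — EXIT via right edge, pos 6
Path length (cell visits): 7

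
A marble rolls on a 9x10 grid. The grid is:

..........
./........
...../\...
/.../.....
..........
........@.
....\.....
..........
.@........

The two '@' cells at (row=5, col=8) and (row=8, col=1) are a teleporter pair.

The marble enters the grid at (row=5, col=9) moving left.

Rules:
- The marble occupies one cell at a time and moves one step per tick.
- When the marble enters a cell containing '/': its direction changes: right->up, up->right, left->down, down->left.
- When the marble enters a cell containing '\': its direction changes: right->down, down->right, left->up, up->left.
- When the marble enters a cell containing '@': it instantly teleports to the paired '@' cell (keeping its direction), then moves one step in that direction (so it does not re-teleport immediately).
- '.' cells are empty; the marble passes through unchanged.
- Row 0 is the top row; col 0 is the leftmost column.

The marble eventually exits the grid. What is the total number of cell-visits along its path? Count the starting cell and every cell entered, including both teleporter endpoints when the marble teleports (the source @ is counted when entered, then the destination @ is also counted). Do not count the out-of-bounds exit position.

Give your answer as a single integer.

Step 1: enter (5,9), '.' pass, move left to (5,8)
Step 2: enter (5,8), '@' teleport (5,8)->(8,1), also enter (8,1), move left to (8,0)
Step 3: enter (8,0), '.' pass, move left to (8,-1)
Step 4: at (8,-1) — EXIT via left edge, pos 8
Path length (cell visits): 4

Answer: 4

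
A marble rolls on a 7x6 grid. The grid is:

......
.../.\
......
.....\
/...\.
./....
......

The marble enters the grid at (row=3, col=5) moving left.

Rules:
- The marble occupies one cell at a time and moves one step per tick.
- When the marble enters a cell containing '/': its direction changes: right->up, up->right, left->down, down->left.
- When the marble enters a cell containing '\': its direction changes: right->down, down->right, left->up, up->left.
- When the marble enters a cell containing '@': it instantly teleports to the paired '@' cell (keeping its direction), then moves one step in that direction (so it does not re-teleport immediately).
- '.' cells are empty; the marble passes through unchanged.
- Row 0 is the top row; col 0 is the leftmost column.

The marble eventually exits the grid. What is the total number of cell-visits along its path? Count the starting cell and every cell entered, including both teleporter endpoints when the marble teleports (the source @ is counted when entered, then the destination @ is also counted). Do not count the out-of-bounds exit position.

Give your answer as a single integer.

Step 1: enter (3,5), '\' deflects left->up, move up to (2,5)
Step 2: enter (2,5), '.' pass, move up to (1,5)
Step 3: enter (1,5), '\' deflects up->left, move left to (1,4)
Step 4: enter (1,4), '.' pass, move left to (1,3)
Step 5: enter (1,3), '/' deflects left->down, move down to (2,3)
Step 6: enter (2,3), '.' pass, move down to (3,3)
Step 7: enter (3,3), '.' pass, move down to (4,3)
Step 8: enter (4,3), '.' pass, move down to (5,3)
Step 9: enter (5,3), '.' pass, move down to (6,3)
Step 10: enter (6,3), '.' pass, move down to (7,3)
Step 11: at (7,3) — EXIT via bottom edge, pos 3
Path length (cell visits): 10

Answer: 10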